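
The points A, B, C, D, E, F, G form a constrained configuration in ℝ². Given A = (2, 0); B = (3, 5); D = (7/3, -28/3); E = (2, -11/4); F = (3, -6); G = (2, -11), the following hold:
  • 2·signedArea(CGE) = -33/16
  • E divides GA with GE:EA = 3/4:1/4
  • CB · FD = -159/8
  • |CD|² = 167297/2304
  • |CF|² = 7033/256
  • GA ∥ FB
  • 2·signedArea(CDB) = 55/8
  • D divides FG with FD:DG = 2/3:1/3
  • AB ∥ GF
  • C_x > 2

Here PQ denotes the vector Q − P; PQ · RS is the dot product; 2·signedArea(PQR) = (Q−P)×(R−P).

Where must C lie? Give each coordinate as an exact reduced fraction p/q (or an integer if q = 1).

1. C_x = 9/4  [2·signedArea(CGE) = -33/16 ∩ CB · FD = -159/8]
2. C_y = -13/16  [2·signedArea(CGE) = -33/16 ∩ CB · FD = -159/8]
   → C = (9/4, -13/16)

C = (9/4, -13/16)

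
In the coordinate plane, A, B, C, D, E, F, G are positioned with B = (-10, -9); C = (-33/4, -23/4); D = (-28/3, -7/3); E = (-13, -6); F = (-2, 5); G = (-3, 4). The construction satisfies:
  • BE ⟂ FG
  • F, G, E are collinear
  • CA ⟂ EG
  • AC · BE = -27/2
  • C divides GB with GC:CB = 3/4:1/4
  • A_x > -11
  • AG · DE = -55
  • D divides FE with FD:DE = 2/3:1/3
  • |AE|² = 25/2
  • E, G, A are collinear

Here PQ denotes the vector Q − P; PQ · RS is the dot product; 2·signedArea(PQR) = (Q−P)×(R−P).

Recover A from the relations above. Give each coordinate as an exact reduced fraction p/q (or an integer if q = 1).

A = (-21/2, -7/2)

1. A_x = -21/2  [E, G, A are collinear ∩ CA ⟂ EG]
2. A_y = -7/2  [E, G, A are collinear ∩ CA ⟂ EG]
   → A = (-21/2, -7/2)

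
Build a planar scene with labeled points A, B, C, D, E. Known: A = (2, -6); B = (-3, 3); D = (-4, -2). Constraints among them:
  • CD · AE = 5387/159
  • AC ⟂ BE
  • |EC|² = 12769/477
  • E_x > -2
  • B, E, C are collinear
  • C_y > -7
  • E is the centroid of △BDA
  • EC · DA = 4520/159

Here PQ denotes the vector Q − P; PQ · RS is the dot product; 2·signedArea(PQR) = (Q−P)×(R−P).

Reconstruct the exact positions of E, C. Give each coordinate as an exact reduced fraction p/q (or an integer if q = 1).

C = (-13/53, -352/53)
E = (-5/3, -5/3)

1. E_x = -5/3  [E is the centroid of △BDA]
2. E_y = -5/3  [E is the centroid of △BDA]
   → E = (-5/3, -5/3)
3. C_x = -13/53  [B, E, C are collinear ∩ AC ⟂ BE]
4. C_y = -352/53  [B, E, C are collinear ∩ AC ⟂ BE]
   → C = (-13/53, -352/53)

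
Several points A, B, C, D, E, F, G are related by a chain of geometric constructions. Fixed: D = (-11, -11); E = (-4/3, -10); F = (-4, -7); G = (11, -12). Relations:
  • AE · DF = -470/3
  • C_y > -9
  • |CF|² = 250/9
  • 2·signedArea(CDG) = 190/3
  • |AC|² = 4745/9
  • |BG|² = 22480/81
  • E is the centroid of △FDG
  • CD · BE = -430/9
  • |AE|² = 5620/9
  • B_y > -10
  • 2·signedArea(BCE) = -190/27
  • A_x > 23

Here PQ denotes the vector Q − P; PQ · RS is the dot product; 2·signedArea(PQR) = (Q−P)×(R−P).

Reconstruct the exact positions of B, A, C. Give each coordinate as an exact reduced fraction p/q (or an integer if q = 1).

1. A_x = 70/3  [line -7·x + -4·y + 322/3 = 0 ∩ |AE|² = 5620/9]
2. A_y = -14  [line -7·x + -4·y + 322/3 = 0 ∩ |AE|² = 5620/9]
   → A = (70/3, -14)
3. C_x = 1  [line 1·x + 22·y + 569/3 = 0 ∩ |AC|² = 4745/9]
4. C_y = -26/3  [line 1·x + 22·y + 569/3 = 0 ∩ |AC|² = 4745/9]
   → C = (1, -26/3)
5. B_x = -49/9  [2·signedArea(BCE) = -190/27 ∩ CD · BE = -430/9]
6. B_y = -28/3  [2·signedArea(BCE) = -190/27 ∩ CD · BE = -430/9]
   → B = (-49/9, -28/3)

A = (70/3, -14)
B = (-49/9, -28/3)
C = (1, -26/3)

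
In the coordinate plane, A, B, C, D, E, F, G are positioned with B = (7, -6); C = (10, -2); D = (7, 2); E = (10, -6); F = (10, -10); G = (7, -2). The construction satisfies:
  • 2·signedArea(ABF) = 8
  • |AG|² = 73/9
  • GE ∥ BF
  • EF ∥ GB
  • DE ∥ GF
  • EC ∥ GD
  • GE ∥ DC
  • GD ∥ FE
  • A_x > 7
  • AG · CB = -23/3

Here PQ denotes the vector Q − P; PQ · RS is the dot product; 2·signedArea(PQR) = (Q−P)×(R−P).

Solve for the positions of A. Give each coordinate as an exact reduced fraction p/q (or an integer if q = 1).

1. A_x = 8  [2·signedArea(ABF) = 8 ∩ AG · CB = -23/3]
2. A_y = -14/3  [2·signedArea(ABF) = 8 ∩ AG · CB = -23/3]
   → A = (8, -14/3)

A = (8, -14/3)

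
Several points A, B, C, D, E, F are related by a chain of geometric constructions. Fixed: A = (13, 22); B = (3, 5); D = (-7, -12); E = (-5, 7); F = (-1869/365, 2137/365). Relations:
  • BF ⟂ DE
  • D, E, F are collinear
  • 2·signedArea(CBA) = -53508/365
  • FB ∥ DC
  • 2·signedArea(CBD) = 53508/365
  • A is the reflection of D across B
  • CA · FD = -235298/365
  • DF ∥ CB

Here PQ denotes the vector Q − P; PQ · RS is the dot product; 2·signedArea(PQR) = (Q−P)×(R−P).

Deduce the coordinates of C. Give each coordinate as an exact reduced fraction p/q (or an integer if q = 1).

C = (409/365, -4692/365)

1. C_x = 409/365  [DF ∥ CB ∩ FB ∥ DC]
2. C_y = -4692/365  [DF ∥ CB ∩ FB ∥ DC]
   → C = (409/365, -4692/365)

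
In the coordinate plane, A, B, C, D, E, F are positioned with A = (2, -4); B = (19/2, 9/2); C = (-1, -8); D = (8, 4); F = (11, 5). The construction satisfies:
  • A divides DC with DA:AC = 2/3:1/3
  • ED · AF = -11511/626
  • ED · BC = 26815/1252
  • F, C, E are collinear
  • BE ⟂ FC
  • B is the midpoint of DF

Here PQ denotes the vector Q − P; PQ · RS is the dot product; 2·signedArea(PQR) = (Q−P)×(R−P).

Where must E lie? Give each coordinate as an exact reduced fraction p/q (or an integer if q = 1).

E = (3149/313, 2493/626)

1. E_x = 3149/313  [F, C, E are collinear ∩ BE ⟂ FC]
2. E_y = 2493/626  [F, C, E are collinear ∩ BE ⟂ FC]
   → E = (3149/313, 2493/626)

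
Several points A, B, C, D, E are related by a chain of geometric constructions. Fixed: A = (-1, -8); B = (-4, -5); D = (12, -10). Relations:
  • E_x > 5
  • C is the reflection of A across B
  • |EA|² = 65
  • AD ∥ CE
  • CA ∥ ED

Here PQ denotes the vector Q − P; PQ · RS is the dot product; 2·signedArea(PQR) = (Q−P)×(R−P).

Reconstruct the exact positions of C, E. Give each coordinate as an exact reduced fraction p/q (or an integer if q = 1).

1. C_x = -7  [C is the reflection of A across B]
2. C_y = -2  [C is the reflection of A across B]
   → C = (-7, -2)
3. E_x = 6  [CA ∥ ED ∩ AD ∥ CE]
4. E_y = -4  [CA ∥ ED ∩ AD ∥ CE]
   → E = (6, -4)

C = (-7, -2)
E = (6, -4)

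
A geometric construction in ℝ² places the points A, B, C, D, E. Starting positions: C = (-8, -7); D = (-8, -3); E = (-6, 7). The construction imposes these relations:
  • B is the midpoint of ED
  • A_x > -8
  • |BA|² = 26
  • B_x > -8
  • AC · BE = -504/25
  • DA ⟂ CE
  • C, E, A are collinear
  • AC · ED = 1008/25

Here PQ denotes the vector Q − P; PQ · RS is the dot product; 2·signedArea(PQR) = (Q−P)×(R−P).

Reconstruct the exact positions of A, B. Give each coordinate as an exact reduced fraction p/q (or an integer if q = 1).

1. A_x = -186/25  [C, E, A are collinear ∩ DA ⟂ CE]
2. A_y = -77/25  [C, E, A are collinear ∩ DA ⟂ CE]
   → A = (-186/25, -77/25)
3. B_x = -7  [B is the midpoint of ED]
4. B_y = 2  [B is the midpoint of ED]
   → B = (-7, 2)

A = (-186/25, -77/25)
B = (-7, 2)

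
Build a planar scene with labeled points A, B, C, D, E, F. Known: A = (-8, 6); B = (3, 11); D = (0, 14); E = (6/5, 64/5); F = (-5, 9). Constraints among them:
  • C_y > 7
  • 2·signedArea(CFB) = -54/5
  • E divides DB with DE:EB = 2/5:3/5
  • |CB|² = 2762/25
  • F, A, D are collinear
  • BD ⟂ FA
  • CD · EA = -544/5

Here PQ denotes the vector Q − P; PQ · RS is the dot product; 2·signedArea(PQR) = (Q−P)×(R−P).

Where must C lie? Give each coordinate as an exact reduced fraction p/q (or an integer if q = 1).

C = (-34/5, 36/5)

1. C_x = -34/5  [CD · EA = -544/5 ∩ 2·signedArea(CFB) = -54/5]
2. C_y = 36/5  [CD · EA = -544/5 ∩ 2·signedArea(CFB) = -54/5]
   → C = (-34/5, 36/5)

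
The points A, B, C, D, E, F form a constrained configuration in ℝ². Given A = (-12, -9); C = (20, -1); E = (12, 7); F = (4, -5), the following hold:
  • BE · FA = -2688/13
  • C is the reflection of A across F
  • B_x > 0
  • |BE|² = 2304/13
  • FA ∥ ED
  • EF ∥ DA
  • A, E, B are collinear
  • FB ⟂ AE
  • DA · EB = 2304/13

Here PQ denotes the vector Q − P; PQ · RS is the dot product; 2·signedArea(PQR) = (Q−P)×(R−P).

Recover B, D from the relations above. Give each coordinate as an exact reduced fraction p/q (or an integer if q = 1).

B = (12/13, -5/13)
D = (-4, 3)

1. B_x = 12/13  [A, E, B are collinear ∩ FB ⟂ AE]
2. B_y = -5/13  [A, E, B are collinear ∩ FB ⟂ AE]
   → B = (12/13, -5/13)
3. D_x = -4  [EF ∥ DA ∩ FA ∥ ED]
4. D_y = 3  [EF ∥ DA ∩ FA ∥ ED]
   → D = (-4, 3)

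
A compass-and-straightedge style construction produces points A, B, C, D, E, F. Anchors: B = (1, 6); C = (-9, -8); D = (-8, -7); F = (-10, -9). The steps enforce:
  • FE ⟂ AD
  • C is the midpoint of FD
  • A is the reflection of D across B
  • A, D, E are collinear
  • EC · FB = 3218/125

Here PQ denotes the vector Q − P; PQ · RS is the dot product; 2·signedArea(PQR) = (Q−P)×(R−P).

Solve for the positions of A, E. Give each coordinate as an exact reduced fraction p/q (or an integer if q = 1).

A = (10, 19)
E = (-1198/125, -1161/125)

1. A_x = 10  [A is the reflection of D across B]
2. A_y = 19  [A is the reflection of D across B]
   → A = (10, 19)
3. E_x = -1198/125  [A, D, E are collinear ∩ FE ⟂ AD]
4. E_y = -1161/125  [A, D, E are collinear ∩ FE ⟂ AD]
   → E = (-1198/125, -1161/125)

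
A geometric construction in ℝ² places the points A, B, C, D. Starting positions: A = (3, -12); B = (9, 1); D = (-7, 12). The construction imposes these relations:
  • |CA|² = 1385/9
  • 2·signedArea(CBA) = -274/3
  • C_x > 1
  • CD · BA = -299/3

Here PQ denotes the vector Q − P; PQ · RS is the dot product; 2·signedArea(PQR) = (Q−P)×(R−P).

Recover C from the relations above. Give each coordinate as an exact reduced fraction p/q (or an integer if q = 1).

1. C_x = 5/3  [2·signedArea(CBA) = -274/3 ∩ CD · BA = -299/3]
2. C_y = 1/3  [2·signedArea(CBA) = -274/3 ∩ CD · BA = -299/3]
   → C = (5/3, 1/3)

C = (5/3, 1/3)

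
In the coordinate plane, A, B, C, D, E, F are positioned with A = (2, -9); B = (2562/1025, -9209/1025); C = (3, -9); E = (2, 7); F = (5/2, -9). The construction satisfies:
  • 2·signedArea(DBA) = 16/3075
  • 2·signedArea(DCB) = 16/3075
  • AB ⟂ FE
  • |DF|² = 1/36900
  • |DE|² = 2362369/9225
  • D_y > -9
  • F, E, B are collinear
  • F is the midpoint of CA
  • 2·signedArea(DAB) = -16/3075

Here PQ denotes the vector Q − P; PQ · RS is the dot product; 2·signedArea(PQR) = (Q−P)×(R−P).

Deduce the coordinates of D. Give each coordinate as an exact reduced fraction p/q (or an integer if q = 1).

D = (7687/3075, -27659/3075)

1. D_x = 7687/3075  [2·signedArea(DBA) = 16/3075 ∩ 2·signedArea(DCB) = 16/3075]
2. D_y = -27659/3075  [2·signedArea(DBA) = 16/3075 ∩ 2·signedArea(DCB) = 16/3075]
   → D = (7687/3075, -27659/3075)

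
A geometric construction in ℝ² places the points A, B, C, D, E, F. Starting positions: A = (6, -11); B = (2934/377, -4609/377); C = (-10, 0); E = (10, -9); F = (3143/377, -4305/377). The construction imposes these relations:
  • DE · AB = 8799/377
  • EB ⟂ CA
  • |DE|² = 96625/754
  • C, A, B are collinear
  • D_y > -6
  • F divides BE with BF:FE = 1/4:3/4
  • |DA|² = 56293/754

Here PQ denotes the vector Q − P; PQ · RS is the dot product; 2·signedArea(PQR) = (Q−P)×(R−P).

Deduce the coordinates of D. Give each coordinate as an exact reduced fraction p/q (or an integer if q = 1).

D = (-627/754, -4305/754)

1. D_x = -627/754  [line -672/377·x + 462/377·y + 2079/377 = 0 ∩ |DA|² = 56293/754]
2. D_y = -4305/754  [line -672/377·x + 462/377·y + 2079/377 = 0 ∩ |DA|² = 56293/754]
   → D = (-627/754, -4305/754)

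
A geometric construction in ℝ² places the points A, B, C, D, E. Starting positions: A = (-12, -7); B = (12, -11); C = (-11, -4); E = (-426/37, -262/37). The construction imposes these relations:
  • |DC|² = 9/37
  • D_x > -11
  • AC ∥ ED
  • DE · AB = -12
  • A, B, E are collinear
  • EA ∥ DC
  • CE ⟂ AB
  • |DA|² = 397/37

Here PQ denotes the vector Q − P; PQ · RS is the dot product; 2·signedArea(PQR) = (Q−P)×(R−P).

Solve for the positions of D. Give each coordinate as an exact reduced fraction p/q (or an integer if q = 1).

D = (-389/37, -151/37)

1. D_x = -389/37  [EA ∥ DC ∩ AC ∥ ED]
2. D_y = -151/37  [EA ∥ DC ∩ AC ∥ ED]
   → D = (-389/37, -151/37)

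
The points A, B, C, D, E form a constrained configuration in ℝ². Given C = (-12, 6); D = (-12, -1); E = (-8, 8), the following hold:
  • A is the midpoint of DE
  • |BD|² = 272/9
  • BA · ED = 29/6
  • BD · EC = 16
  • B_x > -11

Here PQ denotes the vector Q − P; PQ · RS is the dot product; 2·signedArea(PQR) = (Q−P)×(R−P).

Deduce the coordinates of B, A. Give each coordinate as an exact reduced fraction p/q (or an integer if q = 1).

1. A_x = -10  [A is the midpoint of DE]
2. A_y = 7/2  [A is the midpoint of DE]
   → A = (-10, 7/2)
3. B_x = -32/3  [BA · ED = 29/6 ∩ BD · EC = 16]
4. B_y = 13/3  [BA · ED = 29/6 ∩ BD · EC = 16]
   → B = (-32/3, 13/3)

A = (-10, 7/2)
B = (-32/3, 13/3)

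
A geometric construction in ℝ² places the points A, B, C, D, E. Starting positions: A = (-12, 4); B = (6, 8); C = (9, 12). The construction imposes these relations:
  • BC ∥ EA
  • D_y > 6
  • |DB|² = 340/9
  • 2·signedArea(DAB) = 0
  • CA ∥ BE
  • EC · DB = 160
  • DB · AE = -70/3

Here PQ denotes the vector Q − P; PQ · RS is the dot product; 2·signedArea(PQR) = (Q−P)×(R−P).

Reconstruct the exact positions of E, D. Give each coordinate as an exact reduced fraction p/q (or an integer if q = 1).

D = (0, 20/3)
E = (-15, 0)

1. E_x = -15  [BC ∥ EA ∩ CA ∥ BE]
2. E_y = 0  [BC ∥ EA ∩ CA ∥ BE]
   → E = (-15, 0)
3. D_x = 0  [2·signedArea(DAB) = 0 ∩ DB · AE = -70/3]
4. D_y = 20/3  [2·signedArea(DAB) = 0 ∩ DB · AE = -70/3]
   → D = (0, 20/3)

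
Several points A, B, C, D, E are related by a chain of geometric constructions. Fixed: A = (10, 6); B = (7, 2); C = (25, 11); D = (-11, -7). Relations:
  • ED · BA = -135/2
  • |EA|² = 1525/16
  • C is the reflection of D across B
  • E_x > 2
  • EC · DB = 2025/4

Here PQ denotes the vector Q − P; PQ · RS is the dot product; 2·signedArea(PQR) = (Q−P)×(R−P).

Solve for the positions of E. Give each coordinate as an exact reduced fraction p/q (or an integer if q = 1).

E = (5/2, -1/4)

1. E_x = 5/2  [ED · BA = -135/2 ∩ EC · DB = 2025/4]
2. E_y = -1/4  [ED · BA = -135/2 ∩ EC · DB = 2025/4]
   → E = (5/2, -1/4)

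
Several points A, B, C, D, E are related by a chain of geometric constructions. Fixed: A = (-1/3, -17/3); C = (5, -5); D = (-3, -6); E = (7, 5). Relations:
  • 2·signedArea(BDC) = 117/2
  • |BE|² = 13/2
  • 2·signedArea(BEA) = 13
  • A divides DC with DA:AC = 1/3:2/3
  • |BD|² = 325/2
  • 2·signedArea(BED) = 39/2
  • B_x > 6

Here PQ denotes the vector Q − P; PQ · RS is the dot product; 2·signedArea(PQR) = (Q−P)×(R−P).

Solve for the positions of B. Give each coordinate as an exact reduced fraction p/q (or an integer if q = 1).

B = (13/2, 5/2)

1. B_x = 13/2  [2·signedArea(BED) = 39/2 ∩ 2·signedArea(BEA) = 13]
2. B_y = 5/2  [2·signedArea(BED) = 39/2 ∩ 2·signedArea(BEA) = 13]
   → B = (13/2, 5/2)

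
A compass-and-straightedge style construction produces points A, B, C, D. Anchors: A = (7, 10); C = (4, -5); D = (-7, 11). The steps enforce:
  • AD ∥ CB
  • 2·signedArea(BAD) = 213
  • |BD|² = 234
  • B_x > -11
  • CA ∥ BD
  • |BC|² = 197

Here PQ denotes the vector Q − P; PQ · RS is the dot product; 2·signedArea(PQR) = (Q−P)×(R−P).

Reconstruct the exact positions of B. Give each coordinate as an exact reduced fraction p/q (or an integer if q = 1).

1. B_x = -10  [CA ∥ BD ∩ AD ∥ CB]
2. B_y = -4  [CA ∥ BD ∩ AD ∥ CB]
   → B = (-10, -4)

B = (-10, -4)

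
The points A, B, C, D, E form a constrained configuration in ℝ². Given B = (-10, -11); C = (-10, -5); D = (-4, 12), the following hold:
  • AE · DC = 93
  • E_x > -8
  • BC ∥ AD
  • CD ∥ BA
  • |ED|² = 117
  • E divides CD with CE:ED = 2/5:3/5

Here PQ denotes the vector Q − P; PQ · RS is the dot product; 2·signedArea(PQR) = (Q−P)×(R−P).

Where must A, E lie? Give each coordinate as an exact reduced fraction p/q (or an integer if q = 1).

A = (-4, 6)
E = (-38/5, 9/5)

1. A_x = -4  [BC ∥ AD ∩ CD ∥ BA]
2. A_y = 6  [BC ∥ AD ∩ CD ∥ BA]
   → A = (-4, 6)
3. E_x = -38/5  [E divides CD with CE:ED = 2/5:3/5]
4. E_y = 9/5  [E divides CD with CE:ED = 2/5:3/5]
   → E = (-38/5, 9/5)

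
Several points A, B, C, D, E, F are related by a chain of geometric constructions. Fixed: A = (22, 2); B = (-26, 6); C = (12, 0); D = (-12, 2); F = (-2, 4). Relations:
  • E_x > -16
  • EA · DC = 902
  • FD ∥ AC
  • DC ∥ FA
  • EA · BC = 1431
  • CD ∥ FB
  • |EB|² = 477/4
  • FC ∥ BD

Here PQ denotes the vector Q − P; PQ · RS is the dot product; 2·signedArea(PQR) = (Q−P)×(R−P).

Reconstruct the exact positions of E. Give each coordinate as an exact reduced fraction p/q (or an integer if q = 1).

1. E_x = -31/2  [EA · DC = 902 ∩ EA · BC = 1431]
2. E_y = 3  [EA · DC = 902 ∩ EA · BC = 1431]
   → E = (-31/2, 3)

E = (-31/2, 3)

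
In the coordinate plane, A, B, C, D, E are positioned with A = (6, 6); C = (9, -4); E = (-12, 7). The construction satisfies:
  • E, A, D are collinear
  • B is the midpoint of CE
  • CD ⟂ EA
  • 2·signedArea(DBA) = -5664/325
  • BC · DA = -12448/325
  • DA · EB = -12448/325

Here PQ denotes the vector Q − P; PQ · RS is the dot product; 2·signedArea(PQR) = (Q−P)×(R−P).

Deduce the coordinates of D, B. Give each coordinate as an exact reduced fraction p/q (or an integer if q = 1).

1. D_x = 3102/325  [E, A, D are collinear ∩ CD ⟂ EA]
2. D_y = 1886/325  [E, A, D are collinear ∩ CD ⟂ EA]
   → D = (3102/325, 1886/325)
3. B_x = -3/2  [B is the midpoint of CE]
4. B_y = 3/2  [B is the midpoint of CE]
   → B = (-3/2, 3/2)

B = (-3/2, 3/2)
D = (3102/325, 1886/325)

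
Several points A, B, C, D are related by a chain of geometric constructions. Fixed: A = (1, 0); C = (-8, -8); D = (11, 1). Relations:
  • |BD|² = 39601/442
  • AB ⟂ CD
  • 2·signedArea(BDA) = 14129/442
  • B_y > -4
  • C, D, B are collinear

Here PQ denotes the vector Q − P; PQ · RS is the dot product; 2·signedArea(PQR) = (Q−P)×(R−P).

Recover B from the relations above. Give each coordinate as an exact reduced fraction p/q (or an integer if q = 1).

1. B_x = 1081/442  [C, D, B are collinear ∩ AB ⟂ CD]
2. B_y = -1349/442  [C, D, B are collinear ∩ AB ⟂ CD]
   → B = (1081/442, -1349/442)

B = (1081/442, -1349/442)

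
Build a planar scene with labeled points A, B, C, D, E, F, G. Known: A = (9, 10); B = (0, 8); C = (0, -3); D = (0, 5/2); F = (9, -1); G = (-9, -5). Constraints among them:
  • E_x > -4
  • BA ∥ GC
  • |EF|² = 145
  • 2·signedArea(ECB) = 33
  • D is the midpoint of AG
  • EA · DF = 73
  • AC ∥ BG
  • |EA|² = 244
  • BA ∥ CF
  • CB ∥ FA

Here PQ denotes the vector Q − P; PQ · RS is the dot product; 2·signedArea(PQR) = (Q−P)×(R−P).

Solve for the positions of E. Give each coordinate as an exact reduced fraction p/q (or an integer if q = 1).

E = (-3, 0)

1. E_x = -3  [EA · DF = 73 ∩ 2·signedArea(ECB) = 33]
2. E_y = 0  [EA · DF = 73 ∩ 2·signedArea(ECB) = 33]
   → E = (-3, 0)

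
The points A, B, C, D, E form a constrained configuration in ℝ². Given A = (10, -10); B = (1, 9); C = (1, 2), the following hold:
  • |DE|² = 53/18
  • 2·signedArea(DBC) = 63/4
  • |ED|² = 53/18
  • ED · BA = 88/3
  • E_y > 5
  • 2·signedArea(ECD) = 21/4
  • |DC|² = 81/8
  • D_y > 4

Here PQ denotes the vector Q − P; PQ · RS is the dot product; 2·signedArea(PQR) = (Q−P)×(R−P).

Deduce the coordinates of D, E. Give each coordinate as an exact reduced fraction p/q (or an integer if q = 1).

1. D_x = 13/4  [2·signedArea(DBC) = 63/4]
2. D_y = 17/4  [|DC|² = 81/8]
   → D = (13/4, 17/4)
3. E_x = 7/4  [2·signedArea(ECD) = 21/4 ∩ ED · BA = 88/3]
4. E_y = 61/12  [2·signedArea(ECD) = 21/4 ∩ ED · BA = 88/3]
   → E = (7/4, 61/12)

D = (13/4, 17/4)
E = (7/4, 61/12)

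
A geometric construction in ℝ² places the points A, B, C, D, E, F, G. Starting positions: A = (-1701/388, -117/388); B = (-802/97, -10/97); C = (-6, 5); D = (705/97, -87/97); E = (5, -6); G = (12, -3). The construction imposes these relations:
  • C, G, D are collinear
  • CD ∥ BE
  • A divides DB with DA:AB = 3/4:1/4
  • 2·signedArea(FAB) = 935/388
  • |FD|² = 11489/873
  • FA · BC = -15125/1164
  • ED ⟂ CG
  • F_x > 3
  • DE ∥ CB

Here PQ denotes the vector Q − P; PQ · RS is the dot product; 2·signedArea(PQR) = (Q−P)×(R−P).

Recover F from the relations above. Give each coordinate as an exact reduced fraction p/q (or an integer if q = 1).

F = (11/3, -4/3)

1. F_x = 11/3  [2·signedArea(FAB) = 935/388 ∩ FA · BC = -15125/1164]
2. F_y = -4/3  [2·signedArea(FAB) = 935/388 ∩ FA · BC = -15125/1164]
   → F = (11/3, -4/3)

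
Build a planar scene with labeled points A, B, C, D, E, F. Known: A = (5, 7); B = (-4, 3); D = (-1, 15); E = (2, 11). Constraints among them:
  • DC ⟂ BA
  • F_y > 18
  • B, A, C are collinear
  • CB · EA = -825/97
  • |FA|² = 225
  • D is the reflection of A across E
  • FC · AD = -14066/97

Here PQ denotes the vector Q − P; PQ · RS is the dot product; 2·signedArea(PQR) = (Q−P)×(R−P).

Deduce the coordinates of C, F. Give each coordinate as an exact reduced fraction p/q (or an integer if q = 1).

C = (287/97, 591/97)
F = (-4, 19)

1. C_x = 287/97  [B, A, C are collinear ∩ DC ⟂ BA]
2. C_y = 591/97  [B, A, C are collinear ∩ DC ⟂ BA]
   → C = (287/97, 591/97)
3. F_x = -4  [line 6·x + -8·y + 176 = 0 ∩ |FA|² = 225]
4. F_y = 19  [line 6·x + -8·y + 176 = 0 ∩ |FA|² = 225]
   → F = (-4, 19)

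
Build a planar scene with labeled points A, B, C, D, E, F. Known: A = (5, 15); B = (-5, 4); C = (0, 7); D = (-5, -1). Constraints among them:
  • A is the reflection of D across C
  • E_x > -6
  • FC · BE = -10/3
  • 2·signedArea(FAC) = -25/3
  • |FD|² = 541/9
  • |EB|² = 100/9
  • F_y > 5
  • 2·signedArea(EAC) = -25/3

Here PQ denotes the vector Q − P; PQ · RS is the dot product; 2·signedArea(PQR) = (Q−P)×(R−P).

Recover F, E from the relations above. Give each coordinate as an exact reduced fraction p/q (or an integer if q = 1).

1. F_x = -5/3  [line 8·x + -5·y + 130/3 = 0 ∩ |FD|² = 541/9]
2. F_y = 6  [line 8·x + -5·y + 130/3 = 0 ∩ |FD|² = 541/9]
   → F = (-5/3, 6)
3. E_x = -5  [2·signedArea(EAC) = -25/3 ∩ FC · BE = -10/3]
4. E_y = 2/3  [2·signedArea(EAC) = -25/3 ∩ FC · BE = -10/3]
   → E = (-5, 2/3)

E = (-5, 2/3)
F = (-5/3, 6)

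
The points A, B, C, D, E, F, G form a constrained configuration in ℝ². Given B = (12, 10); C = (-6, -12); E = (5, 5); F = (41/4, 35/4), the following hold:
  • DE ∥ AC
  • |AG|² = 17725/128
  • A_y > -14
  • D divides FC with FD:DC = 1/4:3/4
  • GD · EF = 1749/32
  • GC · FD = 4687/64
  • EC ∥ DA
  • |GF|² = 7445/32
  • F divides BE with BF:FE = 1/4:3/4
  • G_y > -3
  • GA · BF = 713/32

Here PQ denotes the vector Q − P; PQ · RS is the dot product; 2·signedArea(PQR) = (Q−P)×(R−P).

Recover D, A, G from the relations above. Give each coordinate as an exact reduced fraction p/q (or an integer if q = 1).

1. D_x = 99/16  [D divides FC with FD:DC = 1/4:3/4]
2. D_y = 57/16  [D divides FC with FD:DC = 1/4:3/4]
   → D = (99/16, 57/16)
3. A_x = -77/16  [DE ∥ AC ∩ EC ∥ DA]
4. A_y = -215/16  [DE ∥ AC ∩ EC ∥ DA]
   → A = (-77/16, -215/16)
5. G_x = 3/8  [GD · EF = 1749/32 ∩ GC · FD = 4687/64]
6. G_y = -23/8  [GD · EF = 1749/32 ∩ GC · FD = 4687/64]
   → G = (3/8, -23/8)

A = (-77/16, -215/16)
D = (99/16, 57/16)
G = (3/8, -23/8)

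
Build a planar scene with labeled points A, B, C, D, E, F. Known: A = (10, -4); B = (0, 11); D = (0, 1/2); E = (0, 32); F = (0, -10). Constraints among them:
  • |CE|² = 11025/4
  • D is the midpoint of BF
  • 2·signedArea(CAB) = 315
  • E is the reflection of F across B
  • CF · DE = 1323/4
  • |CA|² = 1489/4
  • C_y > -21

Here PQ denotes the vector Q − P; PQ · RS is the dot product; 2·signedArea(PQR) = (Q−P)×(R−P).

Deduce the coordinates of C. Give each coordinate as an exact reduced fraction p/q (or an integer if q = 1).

C = (0, -41/2)

1. C_x = 0  [2·signedArea(CAB) = 315 ∩ CF · DE = 1323/4]
2. C_y = -41/2  [2·signedArea(CAB) = 315 ∩ CF · DE = 1323/4]
   → C = (0, -41/2)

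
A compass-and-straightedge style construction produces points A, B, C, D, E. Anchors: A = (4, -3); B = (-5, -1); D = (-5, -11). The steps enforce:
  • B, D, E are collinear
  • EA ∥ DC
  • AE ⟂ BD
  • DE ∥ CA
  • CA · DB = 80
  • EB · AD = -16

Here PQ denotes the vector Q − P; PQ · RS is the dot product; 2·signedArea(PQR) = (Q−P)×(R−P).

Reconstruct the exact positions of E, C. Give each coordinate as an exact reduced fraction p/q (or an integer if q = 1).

1. E_x = -5  [B, D, E are collinear ∩ AE ⟂ BD]
2. E_y = -3  [B, D, E are collinear ∩ AE ⟂ BD]
   → E = (-5, -3)
3. C_x = 4  [DE ∥ CA ∩ EA ∥ DC]
4. C_y = -11  [DE ∥ CA ∩ EA ∥ DC]
   → C = (4, -11)

C = (4, -11)
E = (-5, -3)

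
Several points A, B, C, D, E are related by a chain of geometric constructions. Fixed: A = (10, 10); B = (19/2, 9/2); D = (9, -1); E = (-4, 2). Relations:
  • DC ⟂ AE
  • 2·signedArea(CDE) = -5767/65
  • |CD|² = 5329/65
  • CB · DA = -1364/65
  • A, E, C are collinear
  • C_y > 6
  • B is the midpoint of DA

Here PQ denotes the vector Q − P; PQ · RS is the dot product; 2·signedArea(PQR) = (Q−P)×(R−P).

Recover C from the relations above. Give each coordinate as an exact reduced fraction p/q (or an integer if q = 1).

C = (293/65, 446/65)

1. C_x = 293/65  [A, E, C are collinear ∩ DC ⟂ AE]
2. C_y = 446/65  [A, E, C are collinear ∩ DC ⟂ AE]
   → C = (293/65, 446/65)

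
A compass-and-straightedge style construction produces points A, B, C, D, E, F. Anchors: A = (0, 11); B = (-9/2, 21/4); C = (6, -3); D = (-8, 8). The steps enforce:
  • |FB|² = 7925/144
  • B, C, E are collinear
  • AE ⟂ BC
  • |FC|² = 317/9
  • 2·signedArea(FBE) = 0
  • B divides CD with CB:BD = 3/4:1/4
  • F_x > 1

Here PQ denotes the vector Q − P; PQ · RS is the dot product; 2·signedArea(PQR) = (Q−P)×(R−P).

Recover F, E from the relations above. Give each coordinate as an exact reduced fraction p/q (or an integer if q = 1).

1. E_x = -1430/317  [B, C, E are collinear ∩ AE ⟂ BC]
2. E_y = 1667/317  [B, C, E are collinear ∩ AE ⟂ BC]
   → E = (-1430/317, 1667/317)
3. F_x = 4/3  [line -11/1268·x + -7/634·y + 6/317 = 0 ∩ |FB|² = 7925/144]
4. F_y = 2/3  [line -11/1268·x + -7/634·y + 6/317 = 0 ∩ |FB|² = 7925/144]
   → F = (4/3, 2/3)

E = (-1430/317, 1667/317)
F = (4/3, 2/3)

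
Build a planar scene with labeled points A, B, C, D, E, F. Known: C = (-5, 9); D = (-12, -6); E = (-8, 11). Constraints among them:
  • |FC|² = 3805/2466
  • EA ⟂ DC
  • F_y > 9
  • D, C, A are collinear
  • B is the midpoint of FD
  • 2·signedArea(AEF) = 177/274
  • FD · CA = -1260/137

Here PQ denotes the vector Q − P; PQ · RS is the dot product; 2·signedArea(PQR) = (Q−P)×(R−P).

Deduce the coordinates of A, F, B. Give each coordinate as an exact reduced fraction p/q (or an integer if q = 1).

A = (-1307/274, 2601/274)
B = (-4911/548, 3149/1644)
F = (-1623/274, 8081/822)

1. A_x = -1307/274  [D, C, A are collinear ∩ EA ⟂ DC]
2. A_y = 2601/274  [D, C, A are collinear ∩ EA ⟂ DC]
   → A = (-1307/274, 2601/274)
3. F_x = -1623/274  [line -63/274·x + -135/274·y + 477/137 = 0 ∩ |FC|² = 3805/2466]
4. F_y = 8081/822  [line -63/274·x + -135/274·y + 477/137 = 0 ∩ |FC|² = 3805/2466]
   → F = (-1623/274, 8081/822)
5. B_x = -4911/548  [B is the midpoint of FD]
6. B_y = 3149/1644  [B is the midpoint of FD]
   → B = (-4911/548, 3149/1644)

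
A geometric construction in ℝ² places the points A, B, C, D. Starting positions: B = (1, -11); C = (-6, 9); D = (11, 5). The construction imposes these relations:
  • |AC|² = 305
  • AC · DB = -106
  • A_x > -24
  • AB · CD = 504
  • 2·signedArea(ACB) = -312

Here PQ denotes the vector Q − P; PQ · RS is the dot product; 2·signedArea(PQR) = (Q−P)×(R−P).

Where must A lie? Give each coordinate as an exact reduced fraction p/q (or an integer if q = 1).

A = (-23, 13)

1. A_x = -23  [AC · DB = -106 ∩ AB · CD = 504]
2. A_y = 13  [AC · DB = -106 ∩ AB · CD = 504]
   → A = (-23, 13)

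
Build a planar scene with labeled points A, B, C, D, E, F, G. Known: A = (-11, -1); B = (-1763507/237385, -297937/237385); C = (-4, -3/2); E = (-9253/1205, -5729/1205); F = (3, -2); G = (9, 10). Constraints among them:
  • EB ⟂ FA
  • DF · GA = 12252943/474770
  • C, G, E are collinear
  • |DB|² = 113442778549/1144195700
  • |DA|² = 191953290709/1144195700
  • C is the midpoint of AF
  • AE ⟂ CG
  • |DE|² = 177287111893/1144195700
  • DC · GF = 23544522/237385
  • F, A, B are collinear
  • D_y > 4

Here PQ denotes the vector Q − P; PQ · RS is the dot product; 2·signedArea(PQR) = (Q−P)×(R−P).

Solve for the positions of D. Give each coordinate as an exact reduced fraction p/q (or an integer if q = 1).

1. D_x = 186479/237385  [DF · GA = 12252943/474770 ∩ DC · GF = 23544522/237385]
2. D_y = 2075913/474770  [DF · GA = 12252943/474770 ∩ DC · GF = 23544522/237385]
   → D = (186479/237385, 2075913/474770)

D = (186479/237385, 2075913/474770)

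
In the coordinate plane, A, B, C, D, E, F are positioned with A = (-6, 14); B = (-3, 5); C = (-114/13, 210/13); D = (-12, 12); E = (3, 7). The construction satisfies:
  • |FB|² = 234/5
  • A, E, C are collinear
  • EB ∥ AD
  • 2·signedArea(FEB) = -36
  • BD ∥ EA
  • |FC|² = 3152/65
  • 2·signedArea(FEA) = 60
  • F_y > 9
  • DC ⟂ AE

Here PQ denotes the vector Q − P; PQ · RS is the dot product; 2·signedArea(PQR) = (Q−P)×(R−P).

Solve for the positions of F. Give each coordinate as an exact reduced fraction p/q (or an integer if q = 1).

1. F_x = -42/5  [2·signedArea(FEA) = 60 ∩ 2·signedArea(FEB) = -36]
2. F_y = 46/5  [2·signedArea(FEA) = 60 ∩ 2·signedArea(FEB) = -36]
   → F = (-42/5, 46/5)

F = (-42/5, 46/5)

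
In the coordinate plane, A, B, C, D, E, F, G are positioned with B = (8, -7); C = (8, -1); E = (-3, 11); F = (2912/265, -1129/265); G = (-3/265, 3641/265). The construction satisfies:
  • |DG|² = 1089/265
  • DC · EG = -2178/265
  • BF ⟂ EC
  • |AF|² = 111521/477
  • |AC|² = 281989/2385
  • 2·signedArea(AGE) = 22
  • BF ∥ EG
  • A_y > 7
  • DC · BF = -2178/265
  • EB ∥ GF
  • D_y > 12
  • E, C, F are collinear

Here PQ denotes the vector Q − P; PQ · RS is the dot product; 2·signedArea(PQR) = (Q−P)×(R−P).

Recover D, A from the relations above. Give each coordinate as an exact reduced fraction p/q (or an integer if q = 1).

1. D_x = -399/265  [line -792/265·x + -726/265·y + 7788/265 = 0 ∩ |DG|² = 1089/265]
2. D_y = 3278/265  [line -792/265·x + -726/265·y + 7788/265 = 0 ∩ |DG|² = 1089/265]
   → D = (-399/265, 3278/265)
3. A_x = 926/795  [line 726/265·x + -792/265·y + 1012/53 = 0 ∩ |AC|² = 281989/2385]
4. A_y = 1976/265  [line 726/265·x + -792/265·y + 1012/53 = 0 ∩ |AC|² = 281989/2385]
   → A = (926/795, 1976/265)

A = (926/795, 1976/265)
D = (-399/265, 3278/265)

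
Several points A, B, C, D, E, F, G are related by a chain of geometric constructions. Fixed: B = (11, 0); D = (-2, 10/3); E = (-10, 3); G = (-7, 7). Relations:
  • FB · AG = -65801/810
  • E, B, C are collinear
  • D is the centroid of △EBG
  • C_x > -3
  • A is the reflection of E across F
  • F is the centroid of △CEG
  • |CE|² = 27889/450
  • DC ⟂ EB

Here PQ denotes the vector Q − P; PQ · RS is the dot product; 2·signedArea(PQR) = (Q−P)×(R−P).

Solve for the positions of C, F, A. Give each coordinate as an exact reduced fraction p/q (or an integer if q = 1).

A = (-631/225, 1108/225)
C = (-331/150, 283/150)
F = (-2881/450, 1783/450)

1. C_x = -331/150  [E, B, C are collinear ∩ DC ⟂ EB]
2. C_y = 283/150  [E, B, C are collinear ∩ DC ⟂ EB]
   → C = (-331/150, 283/150)
3. F_x = -2881/450  [F is the centroid of △CEG]
4. F_y = 1783/450  [F is the centroid of △CEG]
   → F = (-2881/450, 1783/450)
5. A_x = -631/225  [A is the reflection of E across F]
6. A_y = 1108/225  [A is the reflection of E across F]
   → A = (-631/225, 1108/225)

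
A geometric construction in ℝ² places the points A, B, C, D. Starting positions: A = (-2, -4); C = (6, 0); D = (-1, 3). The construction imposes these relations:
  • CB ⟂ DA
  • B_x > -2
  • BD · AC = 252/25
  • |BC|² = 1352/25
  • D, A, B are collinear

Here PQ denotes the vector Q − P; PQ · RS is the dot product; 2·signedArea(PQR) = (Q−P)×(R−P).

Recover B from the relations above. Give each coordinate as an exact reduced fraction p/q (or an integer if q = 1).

B = (-32/25, 26/25)

1. B_x = -32/25  [D, A, B are collinear ∩ CB ⟂ DA]
2. B_y = 26/25  [D, A, B are collinear ∩ CB ⟂ DA]
   → B = (-32/25, 26/25)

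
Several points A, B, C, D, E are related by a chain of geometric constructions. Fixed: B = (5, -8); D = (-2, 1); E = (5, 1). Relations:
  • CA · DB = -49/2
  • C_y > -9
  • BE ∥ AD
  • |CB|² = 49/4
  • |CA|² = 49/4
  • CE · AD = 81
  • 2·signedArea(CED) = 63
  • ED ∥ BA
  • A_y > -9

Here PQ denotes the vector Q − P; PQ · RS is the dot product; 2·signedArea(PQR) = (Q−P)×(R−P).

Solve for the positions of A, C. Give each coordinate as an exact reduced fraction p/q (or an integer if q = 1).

A = (-2, -8)
C = (3/2, -8)

1. A_x = -2  [BE ∥ AD ∩ ED ∥ BA]
2. A_y = -8  [BE ∥ AD ∩ ED ∥ BA]
   → A = (-2, -8)
3. C_x = 3/2  [CE · AD = 81 ∩ CA · DB = -49/2]
4. C_y = -8  [CE · AD = 81 ∩ CA · DB = -49/2]
   → C = (3/2, -8)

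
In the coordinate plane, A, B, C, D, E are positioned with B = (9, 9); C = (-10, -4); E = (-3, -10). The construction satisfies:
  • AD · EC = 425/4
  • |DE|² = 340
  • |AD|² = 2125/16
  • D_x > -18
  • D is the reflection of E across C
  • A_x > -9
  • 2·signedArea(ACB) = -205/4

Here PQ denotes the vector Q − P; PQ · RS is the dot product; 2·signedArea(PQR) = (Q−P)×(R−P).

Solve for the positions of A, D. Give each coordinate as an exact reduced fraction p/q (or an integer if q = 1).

1. D_x = -17  [D is the reflection of E across C]
2. D_y = 2  [D is the reflection of E across C]
   → D = (-17, 2)
3. A_x = -33/4  [AD · EC = 425/4 ∩ 2·signedArea(ACB) = -205/4]
4. A_y = -11/2  [AD · EC = 425/4 ∩ 2·signedArea(ACB) = -205/4]
   → A = (-33/4, -11/2)

A = (-33/4, -11/2)
D = (-17, 2)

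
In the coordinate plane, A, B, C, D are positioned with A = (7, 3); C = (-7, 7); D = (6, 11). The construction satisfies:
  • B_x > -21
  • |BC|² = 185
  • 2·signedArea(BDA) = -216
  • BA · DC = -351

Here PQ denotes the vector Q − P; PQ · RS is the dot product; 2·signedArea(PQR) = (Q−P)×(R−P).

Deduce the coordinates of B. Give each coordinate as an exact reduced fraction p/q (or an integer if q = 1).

B = (-20, 3)

1. B_x = -20  [2·signedArea(BDA) = -216 ∩ BA · DC = -351]
2. B_y = 3  [2·signedArea(BDA) = -216 ∩ BA · DC = -351]
   → B = (-20, 3)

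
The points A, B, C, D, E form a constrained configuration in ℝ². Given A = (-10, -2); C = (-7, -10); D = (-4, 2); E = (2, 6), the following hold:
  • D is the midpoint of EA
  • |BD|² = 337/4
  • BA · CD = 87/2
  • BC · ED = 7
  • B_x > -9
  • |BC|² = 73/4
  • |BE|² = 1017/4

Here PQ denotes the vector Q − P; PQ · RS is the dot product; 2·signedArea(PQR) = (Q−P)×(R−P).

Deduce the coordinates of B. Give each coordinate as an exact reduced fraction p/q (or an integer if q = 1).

B = (-17/2, -6)

1. B_x = -17/2  [BC · ED = 7 ∩ BA · CD = 87/2]
2. B_y = -6  [BC · ED = 7 ∩ BA · CD = 87/2]
   → B = (-17/2, -6)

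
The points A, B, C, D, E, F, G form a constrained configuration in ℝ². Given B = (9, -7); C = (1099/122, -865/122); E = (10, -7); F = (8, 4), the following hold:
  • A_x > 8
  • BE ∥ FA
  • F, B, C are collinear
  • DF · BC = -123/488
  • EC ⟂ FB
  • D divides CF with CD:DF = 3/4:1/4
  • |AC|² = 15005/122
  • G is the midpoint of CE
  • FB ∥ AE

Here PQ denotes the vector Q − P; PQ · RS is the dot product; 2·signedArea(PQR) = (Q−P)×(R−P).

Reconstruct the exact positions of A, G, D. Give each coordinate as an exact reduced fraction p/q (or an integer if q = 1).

A = (9, 4)
D = (4027/488, 599/488)
G = (2319/244, -1719/244)

1. A_x = 9  [FB ∥ AE ∩ BE ∥ FA]
2. A_y = 4  [FB ∥ AE ∩ BE ∥ FA]
   → A = (9, 4)
3. G_x = 2319/244  [G is the midpoint of CE]
4. G_y = -1719/244  [G is the midpoint of CE]
   → G = (2319/244, -1719/244)
5. D_x = 4027/488  [D divides CF with CD:DF = 3/4:1/4]
6. D_y = 599/488  [D divides CF with CD:DF = 3/4:1/4]
   → D = (4027/488, 599/488)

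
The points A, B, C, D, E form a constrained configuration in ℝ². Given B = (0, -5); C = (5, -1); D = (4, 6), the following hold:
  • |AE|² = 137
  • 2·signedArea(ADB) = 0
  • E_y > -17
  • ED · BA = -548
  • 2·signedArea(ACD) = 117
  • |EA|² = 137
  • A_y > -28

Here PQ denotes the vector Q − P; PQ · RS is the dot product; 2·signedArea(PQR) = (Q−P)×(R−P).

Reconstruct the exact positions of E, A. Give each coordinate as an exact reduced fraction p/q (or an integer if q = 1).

A = (-8, -27)
E = (-4, -16)

1. A_x = -8  [2·signedArea(ADB) = 0 ∩ 2·signedArea(ACD) = 117]
2. A_y = -27  [2·signedArea(ADB) = 0 ∩ 2·signedArea(ACD) = 117]
   → A = (-8, -27)
3. E_x = -4  [line 8·x + 22·y + 384 = 0 ∩ |EA|² = 137]
4. E_y = -16  [line 8·x + 22·y + 384 = 0 ∩ |EA|² = 137]
   → E = (-4, -16)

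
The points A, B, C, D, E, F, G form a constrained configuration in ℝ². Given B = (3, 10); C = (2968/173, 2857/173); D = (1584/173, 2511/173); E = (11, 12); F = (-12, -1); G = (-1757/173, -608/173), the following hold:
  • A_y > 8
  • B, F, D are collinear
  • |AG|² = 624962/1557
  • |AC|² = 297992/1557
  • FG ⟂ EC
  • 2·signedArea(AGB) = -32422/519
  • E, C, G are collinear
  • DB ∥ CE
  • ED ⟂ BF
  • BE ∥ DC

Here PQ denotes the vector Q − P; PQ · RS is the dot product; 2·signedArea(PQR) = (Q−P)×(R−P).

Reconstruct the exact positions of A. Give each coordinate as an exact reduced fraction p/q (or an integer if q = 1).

A = (6, 25/3)

1. A_x = 6  [line -2338/173·x + 2276/173·y + -14816/519 = 0 ∩ |AG|² = 624962/1557]
2. A_y = 25/3  [line -2338/173·x + 2276/173·y + -14816/519 = 0 ∩ |AG|² = 624962/1557]
   → A = (6, 25/3)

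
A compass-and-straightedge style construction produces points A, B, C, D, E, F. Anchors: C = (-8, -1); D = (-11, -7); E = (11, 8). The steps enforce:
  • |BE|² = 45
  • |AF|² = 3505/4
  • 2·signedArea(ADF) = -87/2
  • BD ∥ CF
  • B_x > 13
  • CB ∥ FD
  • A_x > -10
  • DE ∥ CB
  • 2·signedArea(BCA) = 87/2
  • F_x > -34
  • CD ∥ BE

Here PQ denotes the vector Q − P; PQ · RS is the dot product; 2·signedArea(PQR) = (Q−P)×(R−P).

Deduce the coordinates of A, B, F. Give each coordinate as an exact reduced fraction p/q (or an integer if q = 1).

1. B_x = 14  [CD ∥ BE ∩ DE ∥ CB]
2. B_y = 14  [CD ∥ BE ∩ DE ∥ CB]
   → B = (14, 14)
3. F_x = -33  [CB ∥ FD ∩ BD ∥ CF]
4. F_y = -22  [CB ∥ FD ∩ BD ∥ CF]
   → F = (-33, -22)
5. A_x = -19/2  [line 15·x + -22·y + 109/2 = 0 ∩ |AF|² = 3505/4]
6. A_y = -4  [line 15·x + -22·y + 109/2 = 0 ∩ |AF|² = 3505/4]
   → A = (-19/2, -4)

A = (-19/2, -4)
B = (14, 14)
F = (-33, -22)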